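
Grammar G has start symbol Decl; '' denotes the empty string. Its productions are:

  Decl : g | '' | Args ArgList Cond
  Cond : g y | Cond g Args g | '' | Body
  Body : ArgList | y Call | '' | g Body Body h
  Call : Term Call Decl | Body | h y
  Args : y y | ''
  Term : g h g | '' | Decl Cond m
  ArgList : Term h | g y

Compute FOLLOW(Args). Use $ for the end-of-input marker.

{ g, h, m, y }

In Decl : Args ArgList Cond: add FIRST(ArgList Cond) = { g, h, m, y }.
In Cond : Cond g Args g: add FIRST(g) = { g }.
Union: FOLLOW(Args) = { g, h, m, y }.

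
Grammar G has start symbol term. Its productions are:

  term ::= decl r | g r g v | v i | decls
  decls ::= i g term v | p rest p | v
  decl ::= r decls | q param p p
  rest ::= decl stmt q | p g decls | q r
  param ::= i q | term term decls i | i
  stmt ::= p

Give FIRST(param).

param ::= i q contributes {i}.
From param ::= term term decls i: add FIRST(term) = { g, i, p, q, r, v }.
param ::= i contributes {i}.
Union: FIRST(param) = { g, i, p, q, r, v }.

{ g, i, p, q, r, v }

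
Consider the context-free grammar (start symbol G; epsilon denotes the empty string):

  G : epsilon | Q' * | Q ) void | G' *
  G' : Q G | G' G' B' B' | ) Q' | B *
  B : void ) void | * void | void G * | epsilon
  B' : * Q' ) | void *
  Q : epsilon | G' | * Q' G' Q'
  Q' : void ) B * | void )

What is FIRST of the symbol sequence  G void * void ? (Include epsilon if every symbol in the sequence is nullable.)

{ ), *, void }

Add FIRST(G)\{epsilon} = { ), *, void }; G is nullable, continue.
void is a terminal; add {void} and stop.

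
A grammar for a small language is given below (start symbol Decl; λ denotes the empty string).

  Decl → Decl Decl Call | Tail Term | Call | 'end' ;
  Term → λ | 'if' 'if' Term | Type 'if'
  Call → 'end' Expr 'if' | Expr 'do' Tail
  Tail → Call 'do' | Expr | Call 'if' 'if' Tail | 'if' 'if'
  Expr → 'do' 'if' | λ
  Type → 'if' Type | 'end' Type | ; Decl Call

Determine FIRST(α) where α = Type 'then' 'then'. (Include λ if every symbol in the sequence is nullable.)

Add FIRST(Type) = { 'end', 'if', ; }; Type is not nullable, stop.

{ 'end', 'if', ; }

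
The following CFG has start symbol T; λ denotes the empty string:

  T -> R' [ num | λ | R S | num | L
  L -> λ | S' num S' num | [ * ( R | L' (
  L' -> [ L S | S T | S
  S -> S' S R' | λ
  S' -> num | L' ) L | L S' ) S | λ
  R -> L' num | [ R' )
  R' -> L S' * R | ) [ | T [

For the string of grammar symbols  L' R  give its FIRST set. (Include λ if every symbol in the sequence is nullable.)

Add FIRST(L')\{λ} = { (, ), *, [, num }; L' is nullable, continue.
Add FIRST(R) = { (, ), *, [, num }; R is not nullable, stop.

{ (, ), *, [, num }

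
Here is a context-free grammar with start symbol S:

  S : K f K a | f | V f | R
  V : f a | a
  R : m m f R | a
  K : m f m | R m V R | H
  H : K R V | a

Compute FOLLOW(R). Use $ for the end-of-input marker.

In S : R: R is at the end, add FOLLOW(S) = { $ }.
In R : m m f R: R is at the end, add FOLLOW(R) = { $, a, f, m }.
In K : R m V R: add FIRST(m V R) = { m }.
In K : R m V R: R is at the end, add FOLLOW(K) = { a, f, m }.
In H : K R V: add FIRST(V) = { a, f }.
Union: FOLLOW(R) = { $, a, f, m }.

{ $, a, f, m }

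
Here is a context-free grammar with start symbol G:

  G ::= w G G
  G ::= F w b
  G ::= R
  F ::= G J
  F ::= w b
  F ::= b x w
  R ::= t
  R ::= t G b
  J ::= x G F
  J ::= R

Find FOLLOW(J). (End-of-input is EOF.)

{ w }

In F ::= G J: J is at the end, add FOLLOW(F) = { w }.
Union: FOLLOW(J) = { w }.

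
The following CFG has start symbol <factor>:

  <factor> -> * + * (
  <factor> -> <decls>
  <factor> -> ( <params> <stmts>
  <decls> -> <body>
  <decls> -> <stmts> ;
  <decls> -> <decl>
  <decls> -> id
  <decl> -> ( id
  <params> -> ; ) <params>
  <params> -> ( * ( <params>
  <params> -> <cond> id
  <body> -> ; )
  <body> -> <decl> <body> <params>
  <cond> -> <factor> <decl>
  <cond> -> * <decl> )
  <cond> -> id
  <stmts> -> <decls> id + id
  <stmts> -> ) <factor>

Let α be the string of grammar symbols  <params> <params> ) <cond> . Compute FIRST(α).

{ (, ), *, ;, id }

Add FIRST(<params>) = { (, ), *, ;, id }; <params> is not nullable, stop.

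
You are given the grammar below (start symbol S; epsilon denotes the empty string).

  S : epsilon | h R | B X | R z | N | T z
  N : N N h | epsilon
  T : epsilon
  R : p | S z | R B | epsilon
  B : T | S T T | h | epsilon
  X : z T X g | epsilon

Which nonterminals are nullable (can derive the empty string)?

Directly nullable (have an epsilon-production): S, N, T, R, B, X.

{ B, N, R, S, T, X }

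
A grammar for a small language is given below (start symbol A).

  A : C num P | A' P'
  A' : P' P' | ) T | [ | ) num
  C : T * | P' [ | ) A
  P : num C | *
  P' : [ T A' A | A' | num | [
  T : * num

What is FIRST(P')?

{ ), [, num }

P' : [ T A' A contributes {[}.
From P' : A': add FIRST(A') = { ), [, num }.
P' : num contributes {num}.
P' : [ contributes {[}.
Union: FIRST(P') = { ), [, num }.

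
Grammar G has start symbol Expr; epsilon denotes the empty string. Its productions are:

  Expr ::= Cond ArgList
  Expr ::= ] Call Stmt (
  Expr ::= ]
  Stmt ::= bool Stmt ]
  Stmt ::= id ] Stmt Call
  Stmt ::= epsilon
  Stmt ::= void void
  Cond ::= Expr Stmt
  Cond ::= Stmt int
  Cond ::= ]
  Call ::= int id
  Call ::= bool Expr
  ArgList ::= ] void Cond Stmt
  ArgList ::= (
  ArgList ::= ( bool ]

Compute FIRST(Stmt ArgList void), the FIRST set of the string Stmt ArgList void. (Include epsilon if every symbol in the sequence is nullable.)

Add FIRST(Stmt)\{epsilon} = { bool, id, void }; Stmt is nullable, continue.
Add FIRST(ArgList) = { (, ] }; ArgList is not nullable, stop.

{ (, ], bool, id, void }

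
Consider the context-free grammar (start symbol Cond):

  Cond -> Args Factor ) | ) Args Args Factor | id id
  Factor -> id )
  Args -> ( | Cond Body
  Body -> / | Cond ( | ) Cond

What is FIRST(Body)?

{ (, ), /, id }

Body -> / contributes {/}.
From Body -> Cond (: add FIRST(Cond) = { (, ), id }.
Body -> ) Cond contributes {)}.
Union: FIRST(Body) = { (, ), /, id }.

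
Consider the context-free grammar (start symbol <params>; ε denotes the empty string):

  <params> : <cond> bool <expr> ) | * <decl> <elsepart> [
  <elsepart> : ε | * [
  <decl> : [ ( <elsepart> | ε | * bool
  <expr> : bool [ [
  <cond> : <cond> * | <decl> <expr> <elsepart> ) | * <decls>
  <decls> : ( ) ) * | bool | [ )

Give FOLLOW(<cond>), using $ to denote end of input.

In <params> : <cond> bool <expr> ): add FIRST(bool <expr> )) = { bool }.
In <cond> : <cond> *: add FIRST(*) = { * }.
Union: FOLLOW(<cond>) = { *, bool }.

{ *, bool }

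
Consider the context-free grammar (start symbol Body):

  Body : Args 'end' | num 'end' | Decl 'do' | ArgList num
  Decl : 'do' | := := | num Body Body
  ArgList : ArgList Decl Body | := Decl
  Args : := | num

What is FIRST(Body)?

From Body : Args 'end': add FIRST(Args) = { :=, num }.
Body : num 'end' contributes {num}.
From Body : Decl 'do': add FIRST(Decl) = { 'do', :=, num }.
From Body : ArgList num: add FIRST(ArgList) = { := }.
Union: FIRST(Body) = { 'do', :=, num }.

{ 'do', :=, num }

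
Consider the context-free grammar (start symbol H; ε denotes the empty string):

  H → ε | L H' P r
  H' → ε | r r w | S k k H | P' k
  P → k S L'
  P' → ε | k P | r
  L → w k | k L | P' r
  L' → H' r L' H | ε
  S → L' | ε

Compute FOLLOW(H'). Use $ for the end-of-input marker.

{ k, r }

In H → L H' P r: add FIRST(P r) = { k }.
In L' → H' r L' H: add FIRST(r L' H) = { r }.
Union: FOLLOW(H') = { k, r }.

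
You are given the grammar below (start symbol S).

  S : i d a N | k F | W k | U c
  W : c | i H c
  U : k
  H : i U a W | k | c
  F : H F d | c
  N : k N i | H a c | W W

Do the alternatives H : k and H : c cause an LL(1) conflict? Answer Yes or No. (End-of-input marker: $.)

FIRST(k) = { k } and FIRST(c) = { c }.
The FIRST sets are disjoint and neither alternative is nullable — no conflict.

No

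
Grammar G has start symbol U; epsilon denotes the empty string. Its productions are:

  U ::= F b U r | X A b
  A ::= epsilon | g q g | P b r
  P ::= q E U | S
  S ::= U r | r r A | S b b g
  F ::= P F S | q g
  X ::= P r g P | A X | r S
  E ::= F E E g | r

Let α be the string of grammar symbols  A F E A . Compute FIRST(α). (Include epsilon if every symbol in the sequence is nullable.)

{ g, q, r }

Add FIRST(A)\{epsilon} = { g, q, r }; A is nullable, continue.
Add FIRST(F) = { g, q, r }; F is not nullable, stop.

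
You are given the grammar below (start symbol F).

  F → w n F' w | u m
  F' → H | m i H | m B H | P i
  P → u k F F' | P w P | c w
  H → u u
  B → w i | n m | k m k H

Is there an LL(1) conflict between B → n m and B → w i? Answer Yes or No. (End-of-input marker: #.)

FIRST(n m) = { n } and FIRST(w i) = { w }.
The FIRST sets are disjoint and neither alternative is nullable — no conflict.

No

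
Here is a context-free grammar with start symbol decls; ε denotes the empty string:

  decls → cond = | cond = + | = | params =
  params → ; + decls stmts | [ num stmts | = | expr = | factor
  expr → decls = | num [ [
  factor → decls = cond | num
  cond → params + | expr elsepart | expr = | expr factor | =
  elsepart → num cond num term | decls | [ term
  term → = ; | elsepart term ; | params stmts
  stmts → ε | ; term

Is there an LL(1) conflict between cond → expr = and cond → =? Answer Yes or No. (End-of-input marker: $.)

FIRST(expr =) = { ;, =, [, num } and FIRST(=) = { = }.
Both contain =, so the two alternatives are not disjoint — LL(1) conflict.

Yes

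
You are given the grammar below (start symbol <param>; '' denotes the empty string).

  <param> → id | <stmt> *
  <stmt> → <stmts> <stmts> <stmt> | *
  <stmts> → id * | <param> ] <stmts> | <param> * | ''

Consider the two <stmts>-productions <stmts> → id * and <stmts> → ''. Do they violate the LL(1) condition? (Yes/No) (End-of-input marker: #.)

FIRST(id *) = { id } and FIRST('') = { '' }.
The second alternative is nullable and FOLLOW(<stmts>) = { *, id } shares id with FIRST of the first — conflict.

Yes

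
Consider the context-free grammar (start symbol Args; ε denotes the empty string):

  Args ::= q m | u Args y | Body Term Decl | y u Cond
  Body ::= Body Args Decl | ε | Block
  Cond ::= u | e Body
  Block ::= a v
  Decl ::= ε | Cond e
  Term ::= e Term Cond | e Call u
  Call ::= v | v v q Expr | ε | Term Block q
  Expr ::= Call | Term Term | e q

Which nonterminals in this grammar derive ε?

Directly nullable (have an ε-production): Body, Decl, Call.
Expr ::= Call with every symbol nullable, so Expr is nullable.
No other nonterminal has a production whose RHS symbols are all nullable.

{ Body, Call, Decl, Expr }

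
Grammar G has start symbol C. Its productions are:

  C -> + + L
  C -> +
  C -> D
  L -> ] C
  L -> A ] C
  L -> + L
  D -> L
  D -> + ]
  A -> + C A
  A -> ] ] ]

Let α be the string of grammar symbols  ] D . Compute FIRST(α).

] is a terminal; add {]} and stop.

{ ] }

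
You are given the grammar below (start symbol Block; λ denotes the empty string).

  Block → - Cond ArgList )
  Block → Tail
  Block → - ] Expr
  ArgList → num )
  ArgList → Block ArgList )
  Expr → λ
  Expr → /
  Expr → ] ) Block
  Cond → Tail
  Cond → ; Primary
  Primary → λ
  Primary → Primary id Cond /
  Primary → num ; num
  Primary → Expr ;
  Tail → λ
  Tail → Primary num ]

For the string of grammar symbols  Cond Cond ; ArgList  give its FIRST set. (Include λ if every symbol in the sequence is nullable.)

Add FIRST(Cond)\{λ} = { /, ;, ], id, num }; Cond is nullable, continue.
Add FIRST(Cond)\{λ} = { /, ;, ], id, num }; Cond is nullable, continue.
; is a terminal; add {;} and stop.

{ /, ;, ], id, num }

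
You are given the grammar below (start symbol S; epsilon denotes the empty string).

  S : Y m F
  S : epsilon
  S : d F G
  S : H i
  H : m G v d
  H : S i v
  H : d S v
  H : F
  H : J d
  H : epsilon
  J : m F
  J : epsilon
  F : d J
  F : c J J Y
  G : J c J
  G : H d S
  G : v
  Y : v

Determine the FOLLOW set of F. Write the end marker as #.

In S : Y m F: F is at the end, add FOLLOW(S) = { #, i, v }.
In S : d F G: add FIRST(G) = { c, d, i, m, v }.
In H : F: F is at the end, add FOLLOW(H) = { d, i }.
In J : m F: F is at the end, add FOLLOW(J) = { #, c, d, i, m, v }.
Union: FOLLOW(F) = { #, c, d, i, m, v }.

{ #, c, d, i, m, v }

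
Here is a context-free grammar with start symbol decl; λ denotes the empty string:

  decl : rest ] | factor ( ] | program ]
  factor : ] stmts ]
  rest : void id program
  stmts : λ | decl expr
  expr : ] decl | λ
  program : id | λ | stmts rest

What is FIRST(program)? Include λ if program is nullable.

{ ], id, void, λ }

program : id contributes {id}.
program : λ contributes λ.
From program : stmts rest: stmts nullable, take FIRST(stmts) ∪ FIRST(rest) = { ], id, void }.
Union: FIRST(program) = { ], id, void, λ }.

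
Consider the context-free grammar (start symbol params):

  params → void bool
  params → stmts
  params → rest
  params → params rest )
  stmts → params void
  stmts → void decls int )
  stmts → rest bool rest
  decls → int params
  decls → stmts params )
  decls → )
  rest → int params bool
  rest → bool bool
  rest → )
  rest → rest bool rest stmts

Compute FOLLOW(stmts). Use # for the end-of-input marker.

{ #, ), bool, int, void }

In params → stmts: stmts is at the end, add FOLLOW(params) = { #, ), bool, int, void }.
In decls → stmts params ): add FIRST(params )) = { ), bool, int, void }.
In rest → rest bool rest stmts: stmts is at the end, add FOLLOW(rest) = { #, ), bool, int, void }.
Union: FOLLOW(stmts) = { #, ), bool, int, void }.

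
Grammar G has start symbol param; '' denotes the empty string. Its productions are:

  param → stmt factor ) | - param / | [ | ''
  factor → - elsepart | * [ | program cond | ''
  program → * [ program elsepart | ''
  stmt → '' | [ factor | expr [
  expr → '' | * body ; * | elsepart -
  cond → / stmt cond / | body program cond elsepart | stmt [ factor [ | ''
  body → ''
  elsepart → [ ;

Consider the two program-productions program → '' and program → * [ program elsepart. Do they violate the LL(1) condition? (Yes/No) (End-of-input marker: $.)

Yes

FIRST('') = { '' } and FIRST(* [ program elsepart) = { * }.
The first alternative is nullable and FOLLOW(program) = { ), *, -, /, [ } shares * with FIRST of the second — conflict.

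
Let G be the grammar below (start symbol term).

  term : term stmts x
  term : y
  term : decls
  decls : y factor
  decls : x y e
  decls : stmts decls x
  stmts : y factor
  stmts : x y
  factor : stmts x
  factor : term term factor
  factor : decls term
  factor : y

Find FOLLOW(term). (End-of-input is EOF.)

{ EOF, x, y }

term is the start symbol, so EOF ∈ FOLLOW(term).
In term : term stmts x: add FIRST(stmts x) = { x, y }.
In factor : term term factor: add FIRST(term factor) = { x, y }.
In factor : term term factor: add FIRST(factor) = { x, y }.
In factor : decls term: term is at the end, add FOLLOW(factor) = { EOF, x, y }.
Union: FOLLOW(term) = { EOF, x, y }.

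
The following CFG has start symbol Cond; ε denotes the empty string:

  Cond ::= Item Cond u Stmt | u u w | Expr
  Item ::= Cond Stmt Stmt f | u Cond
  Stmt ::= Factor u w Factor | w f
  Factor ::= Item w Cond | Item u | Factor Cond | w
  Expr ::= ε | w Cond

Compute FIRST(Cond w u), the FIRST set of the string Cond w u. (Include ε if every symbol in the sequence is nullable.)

{ u, w }

Add FIRST(Cond)\{ε} = { u, w }; Cond is nullable, continue.
w is a terminal; add {w} and stop.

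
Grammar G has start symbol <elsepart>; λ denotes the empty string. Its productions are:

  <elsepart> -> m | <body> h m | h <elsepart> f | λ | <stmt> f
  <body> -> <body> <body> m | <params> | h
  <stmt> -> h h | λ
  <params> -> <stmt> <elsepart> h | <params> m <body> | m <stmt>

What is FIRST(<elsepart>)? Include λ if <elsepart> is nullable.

{ f, h, m, λ }

<elsepart> -> m contributes {m}.
From <elsepart> -> <body> h m: add FIRST(<body>) = { f, h, m }.
<elsepart> -> h <elsepart> f contributes {h}.
<elsepart> -> λ contributes λ.
From <elsepart> -> <stmt> f: <stmt> nullable, take FIRST(<stmt>) ∪ {f} = { f, h }.
Union: FIRST(<elsepart>) = { f, h, m, λ }.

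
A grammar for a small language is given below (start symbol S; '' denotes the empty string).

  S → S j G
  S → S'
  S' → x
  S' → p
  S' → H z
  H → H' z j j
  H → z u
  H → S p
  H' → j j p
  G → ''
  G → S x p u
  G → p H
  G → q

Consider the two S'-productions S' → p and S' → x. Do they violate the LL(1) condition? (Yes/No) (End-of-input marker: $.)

No

FIRST(p) = { p } and FIRST(x) = { x }.
The FIRST sets are disjoint and neither alternative is nullable — no conflict.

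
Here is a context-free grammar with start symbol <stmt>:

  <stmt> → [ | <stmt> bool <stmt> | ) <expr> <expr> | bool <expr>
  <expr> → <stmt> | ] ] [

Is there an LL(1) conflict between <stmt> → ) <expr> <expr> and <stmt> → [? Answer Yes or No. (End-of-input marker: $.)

FIRST() <expr> <expr>) = { ) } and FIRST([) = { [ }.
The FIRST sets are disjoint and neither alternative is nullable — no conflict.

No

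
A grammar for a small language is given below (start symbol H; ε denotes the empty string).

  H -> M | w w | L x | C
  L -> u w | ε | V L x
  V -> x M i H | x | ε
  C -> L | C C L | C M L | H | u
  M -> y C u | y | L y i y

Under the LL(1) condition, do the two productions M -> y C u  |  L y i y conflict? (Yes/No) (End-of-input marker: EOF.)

Yes

FIRST(y C u) = { y } and FIRST(L y i y) = { u, x, y }.
Both contain y, so the two alternatives are not disjoint — LL(1) conflict.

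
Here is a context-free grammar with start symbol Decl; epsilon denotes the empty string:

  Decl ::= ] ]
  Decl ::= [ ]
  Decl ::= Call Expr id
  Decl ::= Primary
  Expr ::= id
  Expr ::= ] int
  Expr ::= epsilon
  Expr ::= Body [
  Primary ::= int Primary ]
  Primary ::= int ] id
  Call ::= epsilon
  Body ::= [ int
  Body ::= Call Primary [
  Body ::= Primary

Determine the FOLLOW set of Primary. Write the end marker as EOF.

{ EOF, [, ] }

In Decl ::= Primary: Primary is at the end, add FOLLOW(Decl) = { EOF }.
In Primary ::= int Primary ]: add FIRST(]) = { ] }.
In Body ::= Call Primary [: add FIRST([) = { [ }.
In Body ::= Primary: Primary is at the end, add FOLLOW(Body) = { [ }.
Union: FOLLOW(Primary) = { EOF, [, ] }.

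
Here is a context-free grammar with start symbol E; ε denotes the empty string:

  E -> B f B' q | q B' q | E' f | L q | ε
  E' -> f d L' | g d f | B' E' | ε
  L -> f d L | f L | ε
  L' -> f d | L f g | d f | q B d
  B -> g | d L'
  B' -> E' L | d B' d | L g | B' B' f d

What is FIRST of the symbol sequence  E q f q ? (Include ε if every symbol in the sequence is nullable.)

{ d, f, g, q }

Add FIRST(E)\{ε} = { d, f, g, q }; E is nullable, continue.
q is a terminal; add {q} and stop.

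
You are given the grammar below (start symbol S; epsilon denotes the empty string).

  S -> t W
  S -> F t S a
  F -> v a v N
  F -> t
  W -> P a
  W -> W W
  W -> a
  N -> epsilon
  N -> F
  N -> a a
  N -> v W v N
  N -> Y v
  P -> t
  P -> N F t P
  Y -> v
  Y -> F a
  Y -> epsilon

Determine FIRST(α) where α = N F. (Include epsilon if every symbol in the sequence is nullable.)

Add FIRST(N)\{epsilon} = { a, t, v }; N is nullable, continue.
Add FIRST(F) = { t, v }; F is not nullable, stop.

{ a, t, v }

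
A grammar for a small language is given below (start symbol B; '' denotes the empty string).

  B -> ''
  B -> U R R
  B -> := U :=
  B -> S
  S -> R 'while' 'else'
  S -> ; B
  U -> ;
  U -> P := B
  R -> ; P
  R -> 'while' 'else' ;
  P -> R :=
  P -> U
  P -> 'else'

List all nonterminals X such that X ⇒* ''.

Directly nullable (have an ''-production): B.
No other nonterminal has a production whose RHS symbols are all nullable.

{ B }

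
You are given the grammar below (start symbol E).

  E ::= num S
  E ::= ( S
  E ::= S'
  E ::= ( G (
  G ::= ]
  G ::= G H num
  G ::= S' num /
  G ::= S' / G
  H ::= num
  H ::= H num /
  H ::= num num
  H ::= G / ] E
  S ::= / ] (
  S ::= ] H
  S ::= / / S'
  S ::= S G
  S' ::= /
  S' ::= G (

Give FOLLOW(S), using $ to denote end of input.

In E ::= num S: S is at the end, add FOLLOW(E) = { $, /, ], num }.
In E ::= ( S: S is at the end, add FOLLOW(E) = { $, /, ], num }.
In S ::= S G: add FIRST(G) = { /, ] }.
Union: FOLLOW(S) = { $, /, ], num }.

{ $, /, ], num }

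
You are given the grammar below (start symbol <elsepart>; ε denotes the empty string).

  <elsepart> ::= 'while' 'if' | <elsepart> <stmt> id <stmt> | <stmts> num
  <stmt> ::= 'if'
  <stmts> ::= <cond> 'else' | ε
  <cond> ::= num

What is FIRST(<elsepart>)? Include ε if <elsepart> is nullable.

<elsepart> ::= 'while' 'if' contributes {'while'}.
From <elsepart> ::= <elsepart> <stmt> id <stmt>: add FIRST(<elsepart>) = { 'while', num }.
From <elsepart> ::= <stmts> num: <stmts> nullable, take FIRST(<stmts>) ∪ {num} = { num }.
Union: FIRST(<elsepart>) = { 'while', num }.

{ 'while', num }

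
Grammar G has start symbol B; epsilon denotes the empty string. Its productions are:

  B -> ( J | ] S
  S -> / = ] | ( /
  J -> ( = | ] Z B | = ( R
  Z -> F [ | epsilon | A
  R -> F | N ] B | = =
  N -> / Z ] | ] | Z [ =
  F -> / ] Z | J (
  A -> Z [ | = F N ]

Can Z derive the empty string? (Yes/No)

Z has an epsilon-production, so Z ⇒ epsilon.

Yes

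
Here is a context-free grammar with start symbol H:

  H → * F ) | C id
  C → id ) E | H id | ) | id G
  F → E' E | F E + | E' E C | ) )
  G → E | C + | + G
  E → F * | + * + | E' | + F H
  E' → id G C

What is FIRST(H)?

H → * F ) contributes {*}.
From H → C id: add FIRST(C) = { ), *, id }.
Union: FIRST(H) = { ), *, id }.

{ ), *, id }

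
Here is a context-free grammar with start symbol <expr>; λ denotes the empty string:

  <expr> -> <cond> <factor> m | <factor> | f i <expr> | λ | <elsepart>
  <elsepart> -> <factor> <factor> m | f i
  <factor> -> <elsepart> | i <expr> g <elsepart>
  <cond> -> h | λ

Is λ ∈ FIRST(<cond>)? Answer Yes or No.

Yes

<cond> has an λ-production, so <cond> ⇒ λ.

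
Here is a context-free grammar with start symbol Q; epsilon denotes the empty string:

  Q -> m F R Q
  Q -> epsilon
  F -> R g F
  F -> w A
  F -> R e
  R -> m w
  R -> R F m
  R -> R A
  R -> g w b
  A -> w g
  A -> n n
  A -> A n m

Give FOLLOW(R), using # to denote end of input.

In Q -> m F R Q: add FIRST(Q)\{epsilon} = { m }.
  Since Q is nullable, also add FOLLOW(Q) = { # }.
In F -> R g F: add FIRST(g F) = { g }.
In F -> R e: add FIRST(e) = { e }.
In R -> R F m: add FIRST(F m) = { g, m, w }.
In R -> R A: add FIRST(A) = { n, w }.
Union: FOLLOW(R) = { #, e, g, m, n, w }.

{ #, e, g, m, n, w }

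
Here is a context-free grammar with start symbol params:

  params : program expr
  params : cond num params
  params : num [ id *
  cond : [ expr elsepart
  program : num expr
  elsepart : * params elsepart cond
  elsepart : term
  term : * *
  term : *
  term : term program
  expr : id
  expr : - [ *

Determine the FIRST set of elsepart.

elsepart : * params elsepart cond contributes {*}.
From elsepart : term: add FIRST(term) = { * }.
Union: FIRST(elsepart) = { * }.

{ * }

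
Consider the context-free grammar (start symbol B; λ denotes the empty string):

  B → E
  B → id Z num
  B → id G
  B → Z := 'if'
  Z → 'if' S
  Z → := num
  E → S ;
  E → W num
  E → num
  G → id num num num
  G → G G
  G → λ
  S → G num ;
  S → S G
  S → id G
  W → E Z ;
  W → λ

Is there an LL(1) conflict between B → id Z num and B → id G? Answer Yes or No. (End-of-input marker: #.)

Yes

FIRST(id Z num) = { id } and FIRST(id G) = { id }.
Both contain id, so the two alternatives are not disjoint — LL(1) conflict.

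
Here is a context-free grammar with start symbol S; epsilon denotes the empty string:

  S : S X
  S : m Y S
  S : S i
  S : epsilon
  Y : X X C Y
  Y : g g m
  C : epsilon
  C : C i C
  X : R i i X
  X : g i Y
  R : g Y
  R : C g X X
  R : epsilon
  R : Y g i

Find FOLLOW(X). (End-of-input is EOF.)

{ EOF, g, i }

In S : S X: X is at the end, add FOLLOW(S) = { EOF, g, i }.
In Y : X X C Y: add FIRST(X C Y) = { g, i }.
In Y : X X C Y: add FIRST(C Y) = { g, i }.
In X : R i i X: X is at the end, add FOLLOW(X) = { EOF, g, i }.
In R : C g X X: add FIRST(X) = { g, i }.
In R : C g X X: X is at the end, add FOLLOW(R) = { i }.
Union: FOLLOW(X) = { EOF, g, i }.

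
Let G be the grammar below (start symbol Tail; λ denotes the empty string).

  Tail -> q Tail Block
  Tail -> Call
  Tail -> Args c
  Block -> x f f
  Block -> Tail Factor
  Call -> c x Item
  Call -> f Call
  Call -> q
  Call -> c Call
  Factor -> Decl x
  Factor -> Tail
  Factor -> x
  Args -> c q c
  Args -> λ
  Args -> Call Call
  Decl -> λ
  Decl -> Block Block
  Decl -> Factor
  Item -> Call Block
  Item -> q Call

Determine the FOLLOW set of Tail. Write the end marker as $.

Tail is the start symbol, so $ ∈ FOLLOW(Tail).
In Tail -> q Tail Block: add FIRST(Block) = { c, f, q, x }.
In Block -> Tail Factor: add FIRST(Factor) = { c, f, q, x }.
In Factor -> Tail: Tail is at the end, add FOLLOW(Factor) = { $, c, f, q, x }.
Union: FOLLOW(Tail) = { $, c, f, q, x }.

{ $, c, f, q, x }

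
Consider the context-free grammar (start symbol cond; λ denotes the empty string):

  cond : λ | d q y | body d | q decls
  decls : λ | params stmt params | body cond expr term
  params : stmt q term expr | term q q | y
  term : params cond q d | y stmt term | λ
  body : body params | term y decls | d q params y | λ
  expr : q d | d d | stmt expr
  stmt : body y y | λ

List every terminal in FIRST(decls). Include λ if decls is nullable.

decls : λ contributes λ.
From decls : params stmt params: add FIRST(params) = { d, q, y }.
From decls : body cond expr term: body, cond nullable, take FIRST(body) ∪ FIRST(cond) ∪ FIRST(expr) = { d, q, y }.
Union: FIRST(decls) = { d, q, y, λ }.

{ d, q, y, λ }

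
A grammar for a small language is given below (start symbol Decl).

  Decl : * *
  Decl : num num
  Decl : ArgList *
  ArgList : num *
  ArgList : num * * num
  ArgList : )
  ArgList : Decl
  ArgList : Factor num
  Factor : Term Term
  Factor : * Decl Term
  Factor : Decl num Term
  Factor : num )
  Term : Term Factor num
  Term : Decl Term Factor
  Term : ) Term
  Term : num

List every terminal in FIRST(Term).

{ ), *, num }

From Term : Term Factor num: add FIRST(Term) = { ), *, num }.
From Term : Decl Term Factor: add FIRST(Decl) = { ), *, num }.
Term : ) Term contributes {)}.
Term : num contributes {num}.
Union: FIRST(Term) = { ), *, num }.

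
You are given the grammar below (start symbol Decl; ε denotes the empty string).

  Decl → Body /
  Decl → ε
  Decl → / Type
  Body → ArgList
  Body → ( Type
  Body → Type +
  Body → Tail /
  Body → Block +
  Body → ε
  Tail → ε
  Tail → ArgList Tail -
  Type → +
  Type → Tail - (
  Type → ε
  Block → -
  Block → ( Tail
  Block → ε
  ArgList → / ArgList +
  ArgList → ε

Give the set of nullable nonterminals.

Directly nullable (have an ε-production): Decl, Body, Tail, Type, Block, ArgList.

{ ArgList, Block, Body, Decl, Tail, Type }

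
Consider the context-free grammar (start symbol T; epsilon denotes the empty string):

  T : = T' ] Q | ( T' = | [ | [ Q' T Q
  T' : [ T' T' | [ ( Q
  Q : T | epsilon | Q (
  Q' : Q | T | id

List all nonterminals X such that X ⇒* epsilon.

{ Q, Q' }

Directly nullable (have an epsilon-production): Q.
Q' : Q with every symbol nullable, so Q' is nullable.
No other nonterminal has a production whose RHS symbols are all nullable.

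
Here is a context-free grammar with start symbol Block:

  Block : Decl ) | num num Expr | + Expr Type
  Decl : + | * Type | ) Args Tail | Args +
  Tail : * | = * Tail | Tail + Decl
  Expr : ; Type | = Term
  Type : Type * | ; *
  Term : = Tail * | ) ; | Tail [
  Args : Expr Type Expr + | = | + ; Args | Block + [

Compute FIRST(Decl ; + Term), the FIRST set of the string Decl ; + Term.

{ ), *, +, ;, =, num }

Add FIRST(Decl) = { ), *, +, ;, =, num }; Decl is not nullable, stop.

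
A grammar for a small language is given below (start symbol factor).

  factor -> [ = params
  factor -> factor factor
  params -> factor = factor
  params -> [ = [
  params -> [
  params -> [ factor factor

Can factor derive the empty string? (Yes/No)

No nonterminal in this grammar is nullable.
No production of factor has an RHS whose symbols are all nullable, so factor is not nullable.

No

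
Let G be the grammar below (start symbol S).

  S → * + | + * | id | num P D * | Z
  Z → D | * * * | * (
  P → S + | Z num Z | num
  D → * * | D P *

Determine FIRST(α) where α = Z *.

{ * }

Add FIRST(Z) = { * }; Z is not nullable, stop.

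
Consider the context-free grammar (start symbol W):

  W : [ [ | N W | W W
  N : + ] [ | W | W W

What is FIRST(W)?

W : [ [ contributes {[}.
From W : N W: add FIRST(N) = { +, [ }.
From W : W W: add FIRST(W) = { +, [ }.
Union: FIRST(W) = { +, [ }.

{ +, [ }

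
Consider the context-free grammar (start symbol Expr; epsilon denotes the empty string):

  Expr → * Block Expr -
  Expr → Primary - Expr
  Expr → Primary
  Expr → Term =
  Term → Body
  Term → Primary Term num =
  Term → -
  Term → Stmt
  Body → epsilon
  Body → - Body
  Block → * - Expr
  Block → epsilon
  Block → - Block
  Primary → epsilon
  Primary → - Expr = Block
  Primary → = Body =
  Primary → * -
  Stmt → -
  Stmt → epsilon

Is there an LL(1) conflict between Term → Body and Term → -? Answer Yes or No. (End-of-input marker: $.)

Yes

FIRST(Body) = { -, epsilon } and FIRST(-) = { - }.
Both contain -, so the two alternatives are not disjoint — LL(1) conflict.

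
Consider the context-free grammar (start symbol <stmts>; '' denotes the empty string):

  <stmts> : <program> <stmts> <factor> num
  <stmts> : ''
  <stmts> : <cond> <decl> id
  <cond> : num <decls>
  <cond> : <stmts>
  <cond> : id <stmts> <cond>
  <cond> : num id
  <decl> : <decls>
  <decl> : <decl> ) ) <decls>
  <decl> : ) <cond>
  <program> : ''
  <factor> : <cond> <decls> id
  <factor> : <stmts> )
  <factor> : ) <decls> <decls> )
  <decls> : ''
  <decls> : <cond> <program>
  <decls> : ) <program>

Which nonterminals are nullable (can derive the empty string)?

Directly nullable (have an ''-production): <stmts>, <program>, <decls>.
<cond> : <stmts> with every symbol nullable, so <cond> is nullable.
<decl> : <decls> with every symbol nullable, so <decl> is nullable.
No other nonterminal has a production whose RHS symbols are all nullable.

{ <cond>, <decl>, <decls>, <program>, <stmts> }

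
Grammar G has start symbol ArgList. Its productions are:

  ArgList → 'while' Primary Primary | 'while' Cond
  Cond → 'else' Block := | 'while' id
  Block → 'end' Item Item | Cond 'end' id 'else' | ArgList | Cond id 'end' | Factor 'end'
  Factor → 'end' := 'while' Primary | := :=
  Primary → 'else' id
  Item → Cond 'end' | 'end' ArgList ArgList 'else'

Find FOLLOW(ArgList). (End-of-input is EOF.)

ArgList is the start symbol, so EOF ∈ FOLLOW(ArgList).
In Block → ArgList: ArgList is at the end, add FOLLOW(Block) = { := }.
In Item → 'end' ArgList ArgList 'else': add FIRST(ArgList 'else') = { 'while' }.
In Item → 'end' ArgList ArgList 'else': add FIRST('else') = { 'else' }.
Union: FOLLOW(ArgList) = { EOF, 'else', 'while', := }.

{ EOF, 'else', 'while', := }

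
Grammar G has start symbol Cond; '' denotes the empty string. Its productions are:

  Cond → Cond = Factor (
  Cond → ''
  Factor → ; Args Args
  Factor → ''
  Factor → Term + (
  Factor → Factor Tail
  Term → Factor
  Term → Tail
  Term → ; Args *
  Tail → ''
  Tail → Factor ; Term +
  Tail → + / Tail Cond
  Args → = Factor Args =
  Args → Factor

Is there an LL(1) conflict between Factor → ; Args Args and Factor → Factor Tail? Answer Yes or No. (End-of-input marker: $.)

Yes

FIRST(; Args Args) = { ; } and FIRST(Factor Tail) = { +, ;, '' }.
Both contain ;, so the two alternatives are not disjoint — LL(1) conflict.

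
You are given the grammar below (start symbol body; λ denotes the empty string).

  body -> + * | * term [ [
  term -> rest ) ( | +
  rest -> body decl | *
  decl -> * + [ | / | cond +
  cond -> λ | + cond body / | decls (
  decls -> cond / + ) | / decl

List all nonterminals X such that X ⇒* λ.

{ cond }

Directly nullable (have an λ-production): cond.
No other nonterminal has a production whose RHS symbols are all nullable.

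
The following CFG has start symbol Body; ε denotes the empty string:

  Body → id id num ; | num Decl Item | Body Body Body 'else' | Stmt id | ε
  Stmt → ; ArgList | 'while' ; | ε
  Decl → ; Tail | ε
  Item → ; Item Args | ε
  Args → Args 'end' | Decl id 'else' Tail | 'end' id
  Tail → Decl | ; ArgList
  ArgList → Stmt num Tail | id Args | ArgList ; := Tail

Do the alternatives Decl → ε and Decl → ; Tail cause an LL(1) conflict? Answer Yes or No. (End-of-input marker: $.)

FIRST(ε) = { ε } and FIRST(; Tail) = { ; }.
The first alternative is nullable and FOLLOW(Decl) = { $, 'else', 'end', 'while', ;, id, num } shares ; with FIRST of the second — conflict.

Yes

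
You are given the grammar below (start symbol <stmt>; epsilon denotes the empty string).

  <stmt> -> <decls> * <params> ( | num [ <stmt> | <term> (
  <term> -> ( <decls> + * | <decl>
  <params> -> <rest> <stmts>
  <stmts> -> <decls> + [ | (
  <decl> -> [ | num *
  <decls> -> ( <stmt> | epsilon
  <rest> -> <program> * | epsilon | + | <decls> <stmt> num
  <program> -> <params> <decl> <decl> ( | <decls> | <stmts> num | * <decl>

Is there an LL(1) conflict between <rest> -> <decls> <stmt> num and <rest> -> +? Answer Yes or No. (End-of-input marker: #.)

No

FIRST(<decls> <stmt> num) = { (, *, [, num } and FIRST(+) = { + }.
The FIRST sets are disjoint and neither alternative is nullable — no conflict.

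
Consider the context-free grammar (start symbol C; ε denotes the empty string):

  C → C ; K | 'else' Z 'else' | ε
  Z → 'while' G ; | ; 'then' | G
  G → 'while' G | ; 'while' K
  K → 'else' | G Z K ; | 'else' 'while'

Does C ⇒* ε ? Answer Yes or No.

C has an ε-production, so C ⇒ ε.

Yes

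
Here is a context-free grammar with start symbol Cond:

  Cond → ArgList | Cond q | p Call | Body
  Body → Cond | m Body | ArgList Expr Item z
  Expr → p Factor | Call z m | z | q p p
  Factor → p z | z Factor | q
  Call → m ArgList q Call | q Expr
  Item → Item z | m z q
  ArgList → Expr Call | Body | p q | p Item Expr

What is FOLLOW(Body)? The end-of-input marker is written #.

In Cond → Body: Body is at the end, add FOLLOW(Cond) = { #, m, p, q, z }.
In Body → m Body: Body is at the end, add FOLLOW(Body) = { #, m, p, q, z }.
In ArgList → Body: Body is at the end, add FOLLOW(ArgList) = { #, m, p, q, z }.
Union: FOLLOW(Body) = { #, m, p, q, z }.

{ #, m, p, q, z }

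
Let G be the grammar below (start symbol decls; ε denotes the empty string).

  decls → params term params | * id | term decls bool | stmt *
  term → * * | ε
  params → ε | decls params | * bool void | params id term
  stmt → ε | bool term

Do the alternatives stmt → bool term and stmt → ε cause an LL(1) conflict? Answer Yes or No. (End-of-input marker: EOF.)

No

FIRST(bool term) = { bool } and FIRST(ε) = { ε }.
The second is nullable but FOLLOW(stmt) = { * } is disjoint from FIRST of the first.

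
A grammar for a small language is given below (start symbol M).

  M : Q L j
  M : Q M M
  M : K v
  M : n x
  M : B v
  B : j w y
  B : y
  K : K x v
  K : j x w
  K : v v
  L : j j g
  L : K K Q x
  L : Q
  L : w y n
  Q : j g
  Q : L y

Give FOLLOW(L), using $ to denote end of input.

In M : Q L j: add FIRST(j) = { j }.
In Q : L y: add FIRST(y) = { y }.
Union: FOLLOW(L) = { j, y }.

{ j, y }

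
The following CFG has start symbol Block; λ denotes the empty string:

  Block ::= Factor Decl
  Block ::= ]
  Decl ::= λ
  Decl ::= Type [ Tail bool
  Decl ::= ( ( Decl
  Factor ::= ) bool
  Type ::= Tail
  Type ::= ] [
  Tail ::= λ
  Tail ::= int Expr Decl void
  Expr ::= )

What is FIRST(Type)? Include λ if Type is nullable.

From Type ::= Tail: add FIRST(Tail) = { int, λ } (including λ since Tail is nullable).
Type ::= ] [ contributes {]}.
Union: FIRST(Type) = { ], int, λ }.

{ ], int, λ }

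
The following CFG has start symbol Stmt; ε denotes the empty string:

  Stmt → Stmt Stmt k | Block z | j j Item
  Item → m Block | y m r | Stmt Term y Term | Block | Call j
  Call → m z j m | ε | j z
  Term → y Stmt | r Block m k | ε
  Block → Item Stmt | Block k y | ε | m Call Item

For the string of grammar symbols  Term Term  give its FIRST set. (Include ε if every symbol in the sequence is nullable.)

{ r, y, ε }

Add FIRST(Term)\{ε} = { r, y }; Term is nullable, continue.
Add FIRST(Term)\{ε} = { r, y }; Term is nullable, continue.
Every symbol is nullable, so include ε.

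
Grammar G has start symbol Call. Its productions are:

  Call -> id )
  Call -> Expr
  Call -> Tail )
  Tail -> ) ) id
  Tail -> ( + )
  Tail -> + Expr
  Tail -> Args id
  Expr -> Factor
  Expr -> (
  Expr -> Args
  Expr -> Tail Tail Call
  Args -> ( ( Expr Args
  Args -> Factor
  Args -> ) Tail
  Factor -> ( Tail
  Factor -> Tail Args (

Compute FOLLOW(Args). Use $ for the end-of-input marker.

In Tail -> Args id: add FIRST(id) = { id }.
In Expr -> Args: Args is at the end, add FOLLOW(Expr) = { $, (, ), +, id }.
In Args -> ( ( Expr Args: Args is at the end, add FOLLOW(Args) = { $, (, ), +, id }.
In Factor -> Tail Args (: add FIRST(() = { ( }.
Union: FOLLOW(Args) = { $, (, ), +, id }.

{ $, (, ), +, id }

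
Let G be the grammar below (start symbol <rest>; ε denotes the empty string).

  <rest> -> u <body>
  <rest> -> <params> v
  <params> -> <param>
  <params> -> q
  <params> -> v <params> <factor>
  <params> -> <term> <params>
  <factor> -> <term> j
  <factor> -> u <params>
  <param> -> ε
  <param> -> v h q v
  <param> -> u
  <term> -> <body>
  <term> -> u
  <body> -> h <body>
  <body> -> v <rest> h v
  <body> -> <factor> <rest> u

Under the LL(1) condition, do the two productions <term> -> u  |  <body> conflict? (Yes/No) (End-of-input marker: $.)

FIRST(u) = { u } and FIRST(<body>) = { h, u, v }.
Both contain u, so the two alternatives are not disjoint — LL(1) conflict.

Yes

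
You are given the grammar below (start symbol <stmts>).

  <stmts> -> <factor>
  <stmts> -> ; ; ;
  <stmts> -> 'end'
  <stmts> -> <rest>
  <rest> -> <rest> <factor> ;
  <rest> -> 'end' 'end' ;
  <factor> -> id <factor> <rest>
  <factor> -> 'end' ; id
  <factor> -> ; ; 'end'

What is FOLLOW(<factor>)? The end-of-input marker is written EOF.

{ EOF, 'end', ; }

In <stmts> -> <factor>: <factor> is at the end, add FOLLOW(<stmts>) = { EOF }.
In <rest> -> <rest> <factor> ;: add FIRST(;) = { ; }.
In <factor> -> id <factor> <rest>: add FIRST(<rest>) = { 'end' }.
Union: FOLLOW(<factor>) = { EOF, 'end', ; }.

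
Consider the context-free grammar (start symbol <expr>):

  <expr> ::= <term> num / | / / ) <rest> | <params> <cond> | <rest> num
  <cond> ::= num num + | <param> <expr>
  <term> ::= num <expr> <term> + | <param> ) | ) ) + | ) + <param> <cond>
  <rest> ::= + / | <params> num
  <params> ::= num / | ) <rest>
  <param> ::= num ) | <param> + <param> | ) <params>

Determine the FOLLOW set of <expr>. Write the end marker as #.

{ #, ), +, num }

<expr> is the start symbol, so # ∈ FOLLOW(<expr>).
In <cond> ::= <param> <expr>: <expr> is at the end, add FOLLOW(<cond>) = { #, ), +, num }.
In <term> ::= num <expr> <term> +: add FIRST(<term> +) = { ), num }.
Union: FOLLOW(<expr>) = { #, ), +, num }.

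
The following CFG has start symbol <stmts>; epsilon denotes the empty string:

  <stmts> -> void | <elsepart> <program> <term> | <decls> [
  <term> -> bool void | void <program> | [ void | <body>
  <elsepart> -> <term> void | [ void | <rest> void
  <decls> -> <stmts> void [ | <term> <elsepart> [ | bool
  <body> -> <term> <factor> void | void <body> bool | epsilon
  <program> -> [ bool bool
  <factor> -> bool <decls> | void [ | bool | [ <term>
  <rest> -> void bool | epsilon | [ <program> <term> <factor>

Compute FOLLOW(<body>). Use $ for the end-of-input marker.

{ $, [, bool, void }

In <term> -> <body>: <body> is at the end, add FOLLOW(<term>) = { $, [, bool, void }.
In <body> -> void <body> bool: add FIRST(bool) = { bool }.
Union: FOLLOW(<body>) = { $, [, bool, void }.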